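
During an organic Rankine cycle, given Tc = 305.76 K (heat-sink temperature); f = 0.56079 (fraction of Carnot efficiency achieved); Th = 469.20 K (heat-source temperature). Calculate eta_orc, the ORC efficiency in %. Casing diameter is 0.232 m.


eta_orc = (1 - Tc/Th) * f * 100
eta_orc = (1 - 305.76/469.20) * 0.56079 * 100
eta_orc = 19.534 %


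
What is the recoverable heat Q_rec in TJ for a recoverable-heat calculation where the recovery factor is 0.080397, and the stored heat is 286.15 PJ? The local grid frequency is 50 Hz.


Q_rec = Q_s * RF
Q_rec = 286.15 * 0.080397
Q_rec = 23.00560 PJ
Convert: 23.00560 PJ * 1000.0 = 23006 TJ
Q_rec = 23006 TJ


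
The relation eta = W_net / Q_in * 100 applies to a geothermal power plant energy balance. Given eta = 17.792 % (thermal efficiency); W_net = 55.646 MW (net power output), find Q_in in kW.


Q_in = W_net / (eta / 100)
Q_in = 55.646 / (17.792 / 100)
Q_in = 312.7585 MW
Convert: 312.7585 MW * 1000.0 = 3.1276e+05 kW
Q_in = 3.1276e+05 kW


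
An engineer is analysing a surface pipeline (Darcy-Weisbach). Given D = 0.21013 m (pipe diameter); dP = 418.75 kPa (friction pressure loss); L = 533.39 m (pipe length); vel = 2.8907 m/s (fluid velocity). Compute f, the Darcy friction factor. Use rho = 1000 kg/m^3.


f = dP*1000 / ((L/D)*(rho*vel^2/2))
f = 418.75*1000 / ((533.39/0.21013)*(1000*2.8907^2/2))
f = 0.039484


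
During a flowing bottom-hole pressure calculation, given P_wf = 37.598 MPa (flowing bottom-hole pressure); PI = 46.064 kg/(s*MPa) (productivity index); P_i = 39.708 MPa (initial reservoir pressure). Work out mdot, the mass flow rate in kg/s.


mdot = (P_i - P_wf) * PI
mdot = (39.708 - 37.598) * 46.064
mdot = 97.195 kg/s


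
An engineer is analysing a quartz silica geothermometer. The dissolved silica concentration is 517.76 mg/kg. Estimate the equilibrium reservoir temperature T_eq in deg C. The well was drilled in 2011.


T_eq = 1309 / (5.19 - log10(SiO2)) - 273.15
T_eq = 1309 / (5.19 - log10(517.76)) - 273.15
T_eq = 255.55 deg C


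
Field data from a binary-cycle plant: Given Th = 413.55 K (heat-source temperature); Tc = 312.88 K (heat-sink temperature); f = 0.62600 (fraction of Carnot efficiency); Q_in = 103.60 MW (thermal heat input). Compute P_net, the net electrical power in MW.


Step 1: eta = (1 - Tc/Th)*f = (1 - 312.88/413.55)*0.626 = 0.1523865
Step 2: P_net = eta * Q_in = 0.1523865 * 103.6 = 15.787 MW
P_net = 15.787 MW


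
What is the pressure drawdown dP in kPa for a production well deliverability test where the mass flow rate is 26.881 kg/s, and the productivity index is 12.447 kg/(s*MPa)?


dP = mdot * 1000 / PI
dP = 26.881 * 1000 / 12.447
dP = 2159.6 kPa


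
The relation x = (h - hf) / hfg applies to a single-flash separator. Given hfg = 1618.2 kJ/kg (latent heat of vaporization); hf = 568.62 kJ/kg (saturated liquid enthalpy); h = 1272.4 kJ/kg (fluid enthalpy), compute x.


x = (h - hf) / hfg
x = (1272.4 - 568.62) / 1618.2
x = 0.43492


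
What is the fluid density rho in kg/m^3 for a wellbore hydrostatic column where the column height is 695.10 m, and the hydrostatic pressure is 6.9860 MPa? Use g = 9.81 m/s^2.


rho = P * 1e6 / (g * h)
rho = 6.9860 * 1e6 / (9.81 * 695.10)
rho = 1024.5 kg/m^3


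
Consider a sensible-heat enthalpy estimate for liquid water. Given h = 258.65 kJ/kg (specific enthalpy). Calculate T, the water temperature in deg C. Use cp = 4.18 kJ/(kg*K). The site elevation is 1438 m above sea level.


T = h / cp
T = 258.65 / 4.18
T = 61.878 deg C


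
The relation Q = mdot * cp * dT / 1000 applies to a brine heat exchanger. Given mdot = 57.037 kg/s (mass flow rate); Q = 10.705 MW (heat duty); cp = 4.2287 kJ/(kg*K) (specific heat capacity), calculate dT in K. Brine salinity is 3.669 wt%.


dT = Q * 1000 / (mdot * cp)
dT = 10.705 * 1000 / (57.037 * 4.2287)
dT = 44.384 K


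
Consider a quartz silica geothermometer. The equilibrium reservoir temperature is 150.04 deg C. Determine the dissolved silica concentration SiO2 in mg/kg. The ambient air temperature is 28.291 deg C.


SiO2 = 10^(5.19 - 1309/(T_eq + 273.15))
SiO2 = 10^(5.19 - 1309/(150.04 + 273.15))
SiO2 = 124.98 mg/kg


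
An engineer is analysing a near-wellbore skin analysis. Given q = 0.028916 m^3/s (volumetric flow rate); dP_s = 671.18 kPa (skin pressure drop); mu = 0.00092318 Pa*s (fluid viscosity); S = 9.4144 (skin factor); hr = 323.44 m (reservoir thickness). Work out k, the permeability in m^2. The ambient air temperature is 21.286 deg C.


k = S*q*mu / (2*pi*dP_s*1000*hr)
k = 9.4144*0.028916*0.00092318 / (2*pi*671.18*1000*323.44)
k = 1.8425e-13 m^2


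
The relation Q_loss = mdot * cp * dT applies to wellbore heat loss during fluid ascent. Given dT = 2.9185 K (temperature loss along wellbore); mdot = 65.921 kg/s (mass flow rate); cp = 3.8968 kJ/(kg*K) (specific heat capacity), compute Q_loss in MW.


Q_loss = mdot * cp * dT
Q_loss = 65.921 * 3.8968 * 2.9185
Q_loss = 749.7071 kW
Convert: 749.7071 kW * 0.001 = 0.74971 MW
Q_loss = 0.74971 MW


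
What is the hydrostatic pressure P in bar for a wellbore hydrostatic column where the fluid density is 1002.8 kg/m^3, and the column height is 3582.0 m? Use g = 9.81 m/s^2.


P = rho * g * h / 1e6
P = 1002.8 * 9.81 * 3582.0 / 1e6
P = 35.23781 MPa
Convert: 35.23781 MPa * 10.0 = 352.38 bar
P = 352.38 bar


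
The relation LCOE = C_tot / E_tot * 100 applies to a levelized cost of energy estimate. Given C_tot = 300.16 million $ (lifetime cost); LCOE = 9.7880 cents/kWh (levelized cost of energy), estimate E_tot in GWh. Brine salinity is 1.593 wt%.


E_tot = C_tot / LCOE * 100
E_tot = 300.16 / 9.7880 * 100
E_tot = 3066.6 GWh


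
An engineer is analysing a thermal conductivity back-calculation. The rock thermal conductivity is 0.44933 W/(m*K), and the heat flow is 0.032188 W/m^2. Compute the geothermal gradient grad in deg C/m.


grad = q / k * 1000
grad = 0.032188 / 0.44933 * 1000
grad = 71.63555 deg C/km
Convert: 71.63555 deg C/km * 0.001 = 0.071636 deg C/m
grad = 0.071636 deg C/m


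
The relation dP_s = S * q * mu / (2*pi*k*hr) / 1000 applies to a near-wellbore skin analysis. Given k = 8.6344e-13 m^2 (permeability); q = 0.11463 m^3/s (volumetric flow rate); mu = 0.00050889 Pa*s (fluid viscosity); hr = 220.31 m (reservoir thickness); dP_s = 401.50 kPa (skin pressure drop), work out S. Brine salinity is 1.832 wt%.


S = dP_s * 1000 * 2*pi*k*hr / (q*mu)
S = 401.50 * 1000 * 2*pi*8.6344e-13*220.31 / (0.11463*0.00050889)
S = 8.2264


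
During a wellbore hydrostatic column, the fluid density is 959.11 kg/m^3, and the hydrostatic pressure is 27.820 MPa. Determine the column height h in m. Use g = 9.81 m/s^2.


h = P * 1e6 / (g * rho)
h = 27.820 * 1e6 / (9.81 * 959.11)
h = 2956.8 m


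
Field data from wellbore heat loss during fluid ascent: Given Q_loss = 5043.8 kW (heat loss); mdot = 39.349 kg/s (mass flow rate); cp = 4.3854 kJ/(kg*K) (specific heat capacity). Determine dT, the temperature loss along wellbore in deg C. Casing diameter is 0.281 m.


dT = Q_loss / (mdot * cp)
dT = 5043.8 / (39.349 * 4.3854)
dT = 29.22907 K
Convert (temperature difference, 1 K = 1 deg C): 29.22907 K = 29.22907 deg C
dT = 29.229 deg C


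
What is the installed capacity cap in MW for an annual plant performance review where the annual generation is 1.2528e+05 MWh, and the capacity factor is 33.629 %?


cap = E_a / (CF/100 * 8760)
cap = 1.2528e+05 / (33.629/100 * 8760)
cap = 42.527 MW


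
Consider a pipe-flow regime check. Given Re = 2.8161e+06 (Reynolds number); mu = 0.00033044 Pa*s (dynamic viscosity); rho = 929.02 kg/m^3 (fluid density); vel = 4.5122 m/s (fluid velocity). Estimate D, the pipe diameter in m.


D = Re * mu / (rho * vel)
D = 2.8161e+06 * 0.00033044 / (929.02 * 4.5122)
D = 0.22199 m


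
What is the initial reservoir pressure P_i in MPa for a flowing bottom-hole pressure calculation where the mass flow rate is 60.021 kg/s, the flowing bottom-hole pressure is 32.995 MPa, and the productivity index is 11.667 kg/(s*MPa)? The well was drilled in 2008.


P_i = P_wf + mdot / PI
P_i = 32.995 + 60.021 / 11.667
P_i = 38.140 MPa


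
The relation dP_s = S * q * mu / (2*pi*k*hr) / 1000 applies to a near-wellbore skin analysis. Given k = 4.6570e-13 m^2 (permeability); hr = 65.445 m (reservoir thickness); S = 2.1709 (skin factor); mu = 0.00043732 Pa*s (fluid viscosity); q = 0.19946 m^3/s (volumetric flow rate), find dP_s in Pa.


dP_s = S * q * mu / (2*pi*k*hr) / 1000
dP_s = 2.1709 * 0.19946 * 0.00043732 / (2*pi*4.6570e-13*65.445) / 1000
dP_s = 988.8545 kPa
Convert: 988.8545 kPa * 1000.0 = 9.8885e+05 Pa
dP_s = 9.8885e+05 Pa


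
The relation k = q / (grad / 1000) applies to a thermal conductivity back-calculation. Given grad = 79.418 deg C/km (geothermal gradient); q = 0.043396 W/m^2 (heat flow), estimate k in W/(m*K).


k = q / (grad / 1000)
k = 0.043396 / (79.418 / 1000)
k = 0.54643 W/(m*K)


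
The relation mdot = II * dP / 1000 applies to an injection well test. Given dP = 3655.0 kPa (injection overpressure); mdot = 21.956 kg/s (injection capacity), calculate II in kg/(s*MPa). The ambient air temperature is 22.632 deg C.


II = mdot * 1000 / dP
II = 21.956 * 1000 / 3655.0
II = 6.0071 kg/(s*MPa)


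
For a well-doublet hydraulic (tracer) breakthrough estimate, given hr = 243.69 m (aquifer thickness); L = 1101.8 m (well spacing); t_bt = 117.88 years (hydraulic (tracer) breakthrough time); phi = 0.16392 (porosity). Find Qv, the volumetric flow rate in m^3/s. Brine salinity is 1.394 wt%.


Qv = pi*hr*phi*L^2 / (3*t_bt*365.25*86400)
Qv = pi*243.69*0.16392*1101.8^2 / (3*117.88*365.25*86400)
Qv = 0.013651 m^3/s


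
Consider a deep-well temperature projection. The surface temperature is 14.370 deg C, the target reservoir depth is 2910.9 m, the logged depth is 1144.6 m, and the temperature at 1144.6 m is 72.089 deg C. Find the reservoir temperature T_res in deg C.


Step 1: grad = (T_d1 - T_surf)/d1 * 1000 = (72.089 - 14.37)/1144.6 * 1000 = 50.42722 deg C/km
Step 2: T_res = T_surf + grad*d2/1000 = 14.37 + 50.42722*2910.9/1000 = 161.16 deg C
T_res = 161.16 deg C


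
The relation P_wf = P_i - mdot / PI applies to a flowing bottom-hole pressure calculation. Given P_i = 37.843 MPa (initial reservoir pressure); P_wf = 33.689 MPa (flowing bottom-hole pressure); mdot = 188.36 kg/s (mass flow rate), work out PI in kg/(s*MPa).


PI = mdot / (P_i - P_wf)
PI = 188.36 / (37.843 - 33.689)
PI = 45.344 kg/(s*MPa)


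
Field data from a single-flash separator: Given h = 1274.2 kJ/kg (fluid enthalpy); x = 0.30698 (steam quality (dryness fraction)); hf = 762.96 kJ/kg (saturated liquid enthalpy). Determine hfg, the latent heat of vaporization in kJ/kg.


hfg = (h - hf) / x
hfg = (1274.2 - 762.96) / 0.30698
hfg = 1665.4 kJ/kg


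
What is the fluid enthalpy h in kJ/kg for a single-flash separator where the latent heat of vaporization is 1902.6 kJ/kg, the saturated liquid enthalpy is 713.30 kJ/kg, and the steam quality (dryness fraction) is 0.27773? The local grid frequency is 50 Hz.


h = hf + x * hfg
h = 713.30 + 0.27773 * 1902.6
h = 1241.7 kJ/kg


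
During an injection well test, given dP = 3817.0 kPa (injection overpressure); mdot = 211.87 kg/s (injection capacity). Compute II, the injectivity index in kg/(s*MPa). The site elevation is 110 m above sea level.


II = mdot * 1000 / dP
II = 211.87 * 1000 / 3817.0
II = 55.507 kg/(s*MPa)


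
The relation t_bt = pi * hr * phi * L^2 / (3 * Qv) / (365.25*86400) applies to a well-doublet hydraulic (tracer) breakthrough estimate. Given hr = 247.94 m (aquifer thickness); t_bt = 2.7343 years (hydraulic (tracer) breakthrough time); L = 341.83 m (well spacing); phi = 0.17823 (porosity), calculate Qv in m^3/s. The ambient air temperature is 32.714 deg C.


Qv = pi*hr*phi*L^2 / (3*t_bt*365.25*86400)
Qv = pi*247.94*0.17823*341.83^2 / (3*2.7343*365.25*86400)
Qv = 0.062665 m^3/s


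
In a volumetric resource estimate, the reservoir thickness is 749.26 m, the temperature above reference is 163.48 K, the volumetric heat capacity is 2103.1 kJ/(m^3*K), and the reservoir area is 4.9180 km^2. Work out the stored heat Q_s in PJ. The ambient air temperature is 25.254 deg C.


Step 1: Vr = A*1e6*hr = 4.918*1e6*749.26 = 3.684861e+09 m^3
Step 2: Q_s = Vr*rhoc*dT/1e12 = 3.684861e+09*2103.1*163.48/1e12 = 1266.9 PJ
Q_s = 1266.9 PJ


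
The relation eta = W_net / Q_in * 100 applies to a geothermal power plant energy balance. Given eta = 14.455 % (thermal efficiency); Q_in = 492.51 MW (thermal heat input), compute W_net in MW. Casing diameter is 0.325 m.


W_net = eta / 100 * Q_in
W_net = 14.455 / 100 * 492.51
W_net = 71.192 MW


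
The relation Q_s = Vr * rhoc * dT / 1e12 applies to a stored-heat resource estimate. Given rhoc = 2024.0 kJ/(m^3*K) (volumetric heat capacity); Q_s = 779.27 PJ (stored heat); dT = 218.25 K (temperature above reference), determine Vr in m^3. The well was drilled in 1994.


Vr = Q_s * 1e12 / (rhoc * dT)
Vr = 779.27 * 1e12 / (2024.0 * 218.25)
Vr = 1.7641e+09 m^3


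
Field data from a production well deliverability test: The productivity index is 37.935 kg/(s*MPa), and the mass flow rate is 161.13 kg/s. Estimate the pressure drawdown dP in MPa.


dP = mdot * 1000 / PI
dP = 161.13 * 1000 / 37.935
dP = 4247.529 kPa
Convert: 4247.529 kPa * 0.001 = 4.2475 MPa
dP = 4.2475 MPa


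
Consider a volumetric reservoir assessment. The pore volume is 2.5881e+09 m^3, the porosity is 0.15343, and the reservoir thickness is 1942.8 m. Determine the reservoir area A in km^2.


A = Vp / (1e6 * hr * phi)
A = 2.5881e+09 / (1e6 * 1942.8 * 0.15343)
A = 8.6825 km^2


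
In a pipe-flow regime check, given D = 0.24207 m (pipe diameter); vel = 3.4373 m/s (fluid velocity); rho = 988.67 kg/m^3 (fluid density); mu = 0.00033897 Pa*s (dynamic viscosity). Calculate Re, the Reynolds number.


Re = rho * vel * D / mu
Re = 988.67 * 3.4373 * 0.24207 / 0.00033897
Re = 2.4269e+06


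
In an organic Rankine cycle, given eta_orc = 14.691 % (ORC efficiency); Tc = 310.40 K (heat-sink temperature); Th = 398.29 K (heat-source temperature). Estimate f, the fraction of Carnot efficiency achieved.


f = (eta_orc/100) / (1 - Tc/Th)
f = (14.691/100) / (1 - 310.40/398.29)
f = 0.66575


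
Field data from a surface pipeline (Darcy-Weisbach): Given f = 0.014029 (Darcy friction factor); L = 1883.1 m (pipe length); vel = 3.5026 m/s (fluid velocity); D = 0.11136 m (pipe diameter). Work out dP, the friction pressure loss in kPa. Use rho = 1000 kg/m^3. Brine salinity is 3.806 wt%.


dP = f * (L/D) * (rho*vel^2/2) / 1000
dP = 0.014029 * (1883.1/0.11136) * (1000*3.5026^2/2) / 1000
dP = 1455.2 kPa


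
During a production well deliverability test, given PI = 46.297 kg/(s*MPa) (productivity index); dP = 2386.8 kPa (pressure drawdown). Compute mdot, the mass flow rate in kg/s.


mdot = PI * dP / 1000
mdot = 46.297 * 2386.8 / 1000
mdot = 110.50 kg/s


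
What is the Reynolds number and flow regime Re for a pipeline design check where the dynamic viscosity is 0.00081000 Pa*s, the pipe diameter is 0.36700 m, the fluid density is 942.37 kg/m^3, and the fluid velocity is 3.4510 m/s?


Step 1: Re = rho*vel*D/mu = 942.37*3.451*0.367/0.00081 = 1.4735e+06
Step 2: Re = 1.4735e+06 > 4000, so flow is turbulent.
Re = 1.4735e+06 (turbulent)


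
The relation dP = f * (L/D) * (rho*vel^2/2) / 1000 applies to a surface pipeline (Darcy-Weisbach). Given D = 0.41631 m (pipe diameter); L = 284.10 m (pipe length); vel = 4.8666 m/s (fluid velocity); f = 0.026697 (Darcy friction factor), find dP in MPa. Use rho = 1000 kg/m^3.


dP = f * (L/D) * (rho*vel^2/2) / 1000
dP = 0.026697 * (284.10/0.41631) * (1000*4.8666^2/2) / 1000
dP = 215.7437 kPa
Convert: 215.7437 kPa * 0.001 = 0.21574 MPa
dP = 0.21574 MPa


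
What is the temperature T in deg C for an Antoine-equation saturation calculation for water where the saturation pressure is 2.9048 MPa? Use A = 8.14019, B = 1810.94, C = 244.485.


T = B / (A - log10(P_sat * 760 / 0.101325)) - C
T = 1810.94 / (8.14019 - log10(2.9048 * 760 / 0.101325)) - 244.485
T = 231.83 deg C


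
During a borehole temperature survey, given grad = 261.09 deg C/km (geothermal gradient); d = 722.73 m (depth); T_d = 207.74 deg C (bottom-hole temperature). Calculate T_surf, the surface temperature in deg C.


T_surf = T_d - grad * d / 1000
T_surf = 207.74 - 261.09 * 722.73 / 1000
T_surf = 19.042 deg C


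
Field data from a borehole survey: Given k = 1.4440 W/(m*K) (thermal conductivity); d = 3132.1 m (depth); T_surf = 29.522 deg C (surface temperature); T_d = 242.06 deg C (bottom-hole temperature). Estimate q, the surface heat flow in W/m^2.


Step 1: grad = (T_d - T_surf)/d * 1000 = (242.06 - 29.522)/3132.1 * 1000 = 67.85799 deg C/km
Step 2: q = k * grad / 1000 = 1.444 * 67.85799 / 1000 = 0.097987 W/m^2
q = 0.097987 W/m^2


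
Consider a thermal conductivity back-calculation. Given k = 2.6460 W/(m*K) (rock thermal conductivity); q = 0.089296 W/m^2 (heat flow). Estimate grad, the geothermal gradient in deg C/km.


grad = q / k * 1000
grad = 0.089296 / 2.6460 * 1000
grad = 33.748 deg C/km


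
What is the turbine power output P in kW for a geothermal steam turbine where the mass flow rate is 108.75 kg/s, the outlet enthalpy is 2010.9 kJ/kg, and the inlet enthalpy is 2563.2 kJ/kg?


P = mdot * (h_in - h_out) / 1000
P = 108.75 * (2563.2 - 2010.9) / 1000
P = 60.06262 MW
Convert: 60.06262 MW * 1000.0 = 60063 kW
P = 60063 kW


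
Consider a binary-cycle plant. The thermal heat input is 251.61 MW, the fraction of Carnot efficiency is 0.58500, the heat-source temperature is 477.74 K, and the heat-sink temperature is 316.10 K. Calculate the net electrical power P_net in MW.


Step 1: eta = (1 - Tc/Th)*f = (1 - 316.1/477.74)*0.585 = 0.1979307
Step 2: P_net = eta * Q_in = 0.1979307 * 251.61 = 49.801 MW
P_net = 49.801 MW


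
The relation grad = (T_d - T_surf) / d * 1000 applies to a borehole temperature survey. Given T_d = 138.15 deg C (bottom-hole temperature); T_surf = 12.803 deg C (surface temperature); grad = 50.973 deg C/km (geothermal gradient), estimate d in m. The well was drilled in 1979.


d = (T_d - T_surf) / grad * 1000
d = (138.15 - 12.803) / 50.973 * 1000
d = 2459.1 m


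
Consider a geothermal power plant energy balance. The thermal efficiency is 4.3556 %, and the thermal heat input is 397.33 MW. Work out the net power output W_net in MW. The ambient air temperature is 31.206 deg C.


W_net = eta / 100 * Q_in
W_net = 4.3556 / 100 * 397.33
W_net = 17.306 MW


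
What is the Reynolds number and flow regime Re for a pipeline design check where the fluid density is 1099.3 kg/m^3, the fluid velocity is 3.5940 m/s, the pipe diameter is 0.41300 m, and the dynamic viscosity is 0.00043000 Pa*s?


Step 1: Re = rho*vel*D/mu = 1099.3*3.594*0.413/0.00043 = 3.7947e+06
Step 2: Re = 3.7947e+06 > 4000, so flow is turbulent.
Re = 3.7947e+06 (turbulent)


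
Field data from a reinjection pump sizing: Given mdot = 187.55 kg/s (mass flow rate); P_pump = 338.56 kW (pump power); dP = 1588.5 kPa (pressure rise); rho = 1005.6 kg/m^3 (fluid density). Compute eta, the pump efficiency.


eta = mdot * dP / (rho * P_pump)
eta = 187.55 * 1588.5 / (1005.6 * 338.56)
eta = 0.87507


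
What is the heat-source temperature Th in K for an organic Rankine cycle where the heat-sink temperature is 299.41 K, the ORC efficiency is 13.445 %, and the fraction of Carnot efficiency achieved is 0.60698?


Th = Tc / (1 - (eta_orc/100)/f)
Th = 299.41 / (1 - (13.445/100)/0.60698)
Th = 384.60 K


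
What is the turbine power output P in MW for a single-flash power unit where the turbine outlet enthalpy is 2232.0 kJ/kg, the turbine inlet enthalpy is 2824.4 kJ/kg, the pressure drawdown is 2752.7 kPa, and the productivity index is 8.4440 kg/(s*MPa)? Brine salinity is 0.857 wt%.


Step 1: mdot = PI * dP / 1000 = 8.444 * 2752.7 / 1000 = 23.24380 kg/s
Step 2: P = mdot*(h_in - h_out)/1000 = 23.24380*(2824.4 - 2232.0)/1000 = 13.770 MW
P = 13.770 MW


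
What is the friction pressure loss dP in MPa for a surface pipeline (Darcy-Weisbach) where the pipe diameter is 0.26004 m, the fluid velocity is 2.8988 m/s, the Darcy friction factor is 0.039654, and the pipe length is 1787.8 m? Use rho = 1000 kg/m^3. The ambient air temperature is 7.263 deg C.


dP = f * (L/D) * (rho*vel^2/2) / 1000
dP = 0.039654 * (1787.8/0.26004) * (1000*2.8988^2/2) / 1000
dP = 1145.440 kPa
Convert: 1145.440 kPa * 0.001 = 1.1454 MPa
dP = 1.1454 MPa


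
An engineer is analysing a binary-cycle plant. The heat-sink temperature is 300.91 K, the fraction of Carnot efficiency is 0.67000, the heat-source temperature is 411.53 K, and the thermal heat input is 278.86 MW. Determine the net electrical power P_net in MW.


Step 1: eta = (1 - Tc/Th)*f = (1 - 300.91/411.53)*0.67 = 0.1800972
Step 2: P_net = eta * Q_in = 0.1800972 * 278.86 = 50.222 MW
P_net = 50.222 MW


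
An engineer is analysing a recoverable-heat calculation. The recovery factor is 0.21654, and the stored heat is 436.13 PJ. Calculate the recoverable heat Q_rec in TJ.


Q_rec = Q_s * RF
Q_rec = 436.13 * 0.21654
Q_rec = 94.43959 PJ
Convert: 94.43959 PJ * 1000.0 = 94440 TJ
Q_rec = 94440 TJ


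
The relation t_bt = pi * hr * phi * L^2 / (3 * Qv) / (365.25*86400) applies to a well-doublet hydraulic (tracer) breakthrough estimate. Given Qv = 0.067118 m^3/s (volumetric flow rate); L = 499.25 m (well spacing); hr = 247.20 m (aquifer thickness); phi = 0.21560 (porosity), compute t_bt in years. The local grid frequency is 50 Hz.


t_bt = pi * hr * phi * L^2 / (3 * Qv) / (365.25*86400)
t_bt = pi * 247.20 * 0.21560 * 499.25^2 / (3 * 0.067118) / (365.25*86400)
t_bt = 6.5678 years


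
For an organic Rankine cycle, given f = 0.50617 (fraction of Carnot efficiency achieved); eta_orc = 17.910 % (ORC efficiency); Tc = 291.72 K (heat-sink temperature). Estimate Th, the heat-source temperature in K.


Th = Tc / (1 - (eta_orc/100)/f)
Th = 291.72 / (1 - (17.910/100)/0.50617)
Th = 451.46 K


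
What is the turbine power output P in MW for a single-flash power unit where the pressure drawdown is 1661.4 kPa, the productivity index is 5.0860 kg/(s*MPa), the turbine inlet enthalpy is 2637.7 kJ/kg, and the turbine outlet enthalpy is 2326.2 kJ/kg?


Step 1: mdot = PI * dP / 1000 = 5.086 * 1661.4 / 1000 = 8.449880 kg/s
Step 2: P = mdot*(h_in - h_out)/1000 = 8.449880*(2637.7 - 2326.2)/1000 = 2.6321 MW
P = 2.6321 MW


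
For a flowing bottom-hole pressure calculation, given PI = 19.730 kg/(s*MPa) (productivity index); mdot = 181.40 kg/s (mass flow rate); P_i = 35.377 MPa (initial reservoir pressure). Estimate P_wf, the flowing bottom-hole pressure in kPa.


P_wf = P_i - mdot / PI
P_wf = 35.377 - 181.40 / 19.730
P_wf = 26.18288 MPa
Convert: 26.18288 MPa * 1000.0 = 26183 kPa
P_wf = 26183 kPa


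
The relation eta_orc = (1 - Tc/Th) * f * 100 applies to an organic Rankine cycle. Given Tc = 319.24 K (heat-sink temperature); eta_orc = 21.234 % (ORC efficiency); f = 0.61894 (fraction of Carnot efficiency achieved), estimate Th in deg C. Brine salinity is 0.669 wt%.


Th = Tc / (1 - (eta_orc/100)/f)
Th = 319.24 / (1 - (21.234/100)/0.61894)
Th = 485.9577 K
Convert to deg C: 485.9577 - 273.15 = 212.81 deg C
Th = 212.81 deg C


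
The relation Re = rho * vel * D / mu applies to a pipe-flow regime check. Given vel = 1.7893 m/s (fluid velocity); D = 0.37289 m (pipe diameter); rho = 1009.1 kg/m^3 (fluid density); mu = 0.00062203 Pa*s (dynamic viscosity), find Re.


Re = rho * vel * D / mu
Re = 1009.1 * 1.7893 * 0.37289 / 0.00062203
Re = 1.0824e+06


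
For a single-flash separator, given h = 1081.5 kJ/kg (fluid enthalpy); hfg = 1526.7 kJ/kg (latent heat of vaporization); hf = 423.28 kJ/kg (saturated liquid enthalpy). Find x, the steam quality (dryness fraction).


x = (h - hf) / hfg
x = (1081.5 - 423.28) / 1526.7
x = 0.43114


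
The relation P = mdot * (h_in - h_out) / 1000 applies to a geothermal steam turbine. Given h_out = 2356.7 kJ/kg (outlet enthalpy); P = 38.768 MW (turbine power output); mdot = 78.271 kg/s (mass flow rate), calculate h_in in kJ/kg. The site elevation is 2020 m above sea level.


h_in = h_out + P * 1000 / mdot
h_in = 2356.7 + 38.768 * 1000 / 78.271
h_in = 2852.0 kJ/kg


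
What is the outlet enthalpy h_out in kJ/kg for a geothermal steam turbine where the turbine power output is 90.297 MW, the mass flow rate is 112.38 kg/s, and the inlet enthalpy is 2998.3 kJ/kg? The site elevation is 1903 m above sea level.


h_out = h_in - P * 1000 / mdot
h_out = 2998.3 - 90.297 * 1000 / 112.38
h_out = 2194.8 kJ/kg


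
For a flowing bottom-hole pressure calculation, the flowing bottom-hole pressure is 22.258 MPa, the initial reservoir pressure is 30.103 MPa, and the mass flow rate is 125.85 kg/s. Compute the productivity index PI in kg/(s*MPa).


PI = mdot / (P_i - P_wf)
PI = 125.85 / (30.103 - 22.258)
PI = 16.042 kg/(s*MPa)


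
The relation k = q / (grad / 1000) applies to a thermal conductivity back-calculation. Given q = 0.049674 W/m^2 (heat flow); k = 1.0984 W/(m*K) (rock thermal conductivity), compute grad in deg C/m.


grad = q / k * 1000
grad = 0.049674 / 1.0984 * 1000
grad = 45.22396 deg C/km
Convert: 45.22396 deg C/km * 0.001 = 0.045224 deg C/m
grad = 0.045224 deg C/m


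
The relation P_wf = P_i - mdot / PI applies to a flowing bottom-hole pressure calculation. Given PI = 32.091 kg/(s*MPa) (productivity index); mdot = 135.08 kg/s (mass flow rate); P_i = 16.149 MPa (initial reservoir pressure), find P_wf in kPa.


P_wf = P_i - mdot / PI
P_wf = 16.149 - 135.08 / 32.091
P_wf = 11.93972 MPa
Convert: 11.93972 MPa * 1000.0 = 11940 kPa
P_wf = 11940 kPa


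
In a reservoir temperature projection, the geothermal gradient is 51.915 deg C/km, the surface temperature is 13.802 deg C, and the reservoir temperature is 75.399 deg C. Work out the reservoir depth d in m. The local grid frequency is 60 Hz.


d = (T_res - T_surf) / grad * 1000
d = (75.399 - 13.802) / 51.915 * 1000
d = 1186.5 m


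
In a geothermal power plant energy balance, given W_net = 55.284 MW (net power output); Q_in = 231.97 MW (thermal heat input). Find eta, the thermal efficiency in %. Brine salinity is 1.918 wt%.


eta = W_net / Q_in * 100
eta = 55.284 / 231.97 * 100
eta = 23.832 %


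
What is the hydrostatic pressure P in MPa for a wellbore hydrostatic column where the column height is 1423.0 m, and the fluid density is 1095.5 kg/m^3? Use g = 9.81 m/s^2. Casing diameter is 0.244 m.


P = rho * g * h / 1e6
P = 1095.5 * 9.81 * 1423.0 / 1e6
P = 15.293 MPa


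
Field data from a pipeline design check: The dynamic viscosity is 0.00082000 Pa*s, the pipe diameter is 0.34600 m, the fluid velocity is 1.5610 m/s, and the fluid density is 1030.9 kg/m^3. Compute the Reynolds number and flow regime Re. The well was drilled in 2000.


Step 1: Re = rho*vel*D/mu = 1030.9*1.561*0.346/0.00082 = 6.7902e+05
Step 2: Re = 6.7902e+05 > 4000, so flow is turbulent.
Re = 6.7902e+05 (turbulent)


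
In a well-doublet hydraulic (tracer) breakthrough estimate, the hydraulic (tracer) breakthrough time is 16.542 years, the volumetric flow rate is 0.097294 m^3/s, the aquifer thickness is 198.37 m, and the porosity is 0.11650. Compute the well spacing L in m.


L = sqrt(t_bt*365.25*86400*3*Qv / (pi*hr*phi))
L = sqrt(16.542*365.25*86400*3*0.097294 / (pi*198.37*0.11650))
L = 1448.7 m


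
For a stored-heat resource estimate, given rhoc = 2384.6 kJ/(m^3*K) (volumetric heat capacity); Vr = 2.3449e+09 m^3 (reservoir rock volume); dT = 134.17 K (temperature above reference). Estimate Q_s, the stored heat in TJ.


Q_s = Vr * rhoc * dT / 1e12
Q_s = 2.3449e+09 * 2384.6 * 134.17 / 1e12
Q_s = 750.2315 PJ
Convert: 750.2315 PJ * 1000.0 = 7.5023e+05 TJ
Q_s = 7.5023e+05 TJ


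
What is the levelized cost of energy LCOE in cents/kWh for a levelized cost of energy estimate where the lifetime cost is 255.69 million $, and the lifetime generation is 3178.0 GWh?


LCOE = C_tot / E_tot * 100
LCOE = 255.69 / 3178.0 * 100
LCOE = 8.0456 cents/kWh


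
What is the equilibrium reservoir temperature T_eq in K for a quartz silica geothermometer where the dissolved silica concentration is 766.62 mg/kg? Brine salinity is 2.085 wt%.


T_eq = 1309 / (5.19 - log10(SiO2)) - 273.15
T_eq = 1309 / (5.19 - log10(766.62)) - 273.15
T_eq = 294.6425 deg C
Convert to K: 294.6425 + 273.15 = 567.79 K
T_eq = 567.79 K


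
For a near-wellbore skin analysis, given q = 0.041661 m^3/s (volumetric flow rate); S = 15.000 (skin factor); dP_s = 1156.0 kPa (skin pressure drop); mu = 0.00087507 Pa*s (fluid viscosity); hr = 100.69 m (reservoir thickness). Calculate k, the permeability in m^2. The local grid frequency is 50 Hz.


k = S*q*mu / (2*pi*dP_s*1000*hr)
k = 15.000*0.041661*0.00087507 / (2*pi*1156.0*1000*100.69)
k = 7.4772e-13 m^2


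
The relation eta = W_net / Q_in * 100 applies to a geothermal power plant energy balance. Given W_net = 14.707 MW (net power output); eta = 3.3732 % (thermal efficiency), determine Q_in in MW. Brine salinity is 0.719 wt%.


Q_in = W_net / (eta / 100)
Q_in = 14.707 / (3.3732 / 100)
Q_in = 436.00 MW


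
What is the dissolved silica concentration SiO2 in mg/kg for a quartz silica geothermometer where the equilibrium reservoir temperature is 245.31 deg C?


SiO2 = 10^(5.19 - 1309/(T_eq + 273.15))
SiO2 = 10^(5.19 - 1309/(245.31 + 273.15))
SiO2 = 462.61 mg/kg


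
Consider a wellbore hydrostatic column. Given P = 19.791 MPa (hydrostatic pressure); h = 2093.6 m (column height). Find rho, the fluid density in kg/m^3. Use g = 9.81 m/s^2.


rho = P * 1e6 / (g * h)
rho = 19.791 * 1e6 / (9.81 * 2093.6)
rho = 963.62 kg/m^3


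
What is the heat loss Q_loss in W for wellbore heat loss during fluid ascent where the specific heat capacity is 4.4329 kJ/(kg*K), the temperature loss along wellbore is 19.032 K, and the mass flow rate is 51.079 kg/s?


Q_loss = mdot * cp * dT
Q_loss = 51.079 * 4.4329 * 19.032
Q_loss = 4309.380 kW
Convert: 4309.380 kW * 1000.0 = 4.3094e+06 W
Q_loss = 4.3094e+06 W


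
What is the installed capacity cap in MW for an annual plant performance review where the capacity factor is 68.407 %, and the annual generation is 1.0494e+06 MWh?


cap = E_a / (CF/100 * 8760)
cap = 1.0494e+06 / (68.407/100 * 8760)
cap = 175.12 MW


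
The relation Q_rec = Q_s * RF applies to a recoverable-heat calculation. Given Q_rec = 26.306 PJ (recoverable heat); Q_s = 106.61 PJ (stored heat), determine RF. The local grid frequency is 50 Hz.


RF = Q_rec / Q_s
RF = 26.306 / 106.61
RF = 0.24675


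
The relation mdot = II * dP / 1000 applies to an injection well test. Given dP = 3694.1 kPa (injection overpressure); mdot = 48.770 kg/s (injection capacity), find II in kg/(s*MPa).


II = mdot * 1000 / dP
II = 48.770 * 1000 / 3694.1
II = 13.202 kg/(s*MPa)


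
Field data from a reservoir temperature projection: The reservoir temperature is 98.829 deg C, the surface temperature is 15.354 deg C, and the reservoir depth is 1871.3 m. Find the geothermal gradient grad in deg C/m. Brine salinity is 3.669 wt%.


grad = (T_res - T_surf) / d * 1000
grad = (98.829 - 15.354) / 1871.3 * 1000
grad = 44.60803 deg C/km
Convert: 44.60803 deg C/km * 0.001 = 0.044608 deg C/m
grad = 0.044608 deg C/m


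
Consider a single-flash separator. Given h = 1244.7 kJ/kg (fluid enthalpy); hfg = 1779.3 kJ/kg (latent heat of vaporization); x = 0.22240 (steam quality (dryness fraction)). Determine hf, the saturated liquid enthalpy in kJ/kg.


hf = h - x * hfg
hf = 1244.7 - 0.22240 * 1779.3
hf = 848.98 kJ/kg


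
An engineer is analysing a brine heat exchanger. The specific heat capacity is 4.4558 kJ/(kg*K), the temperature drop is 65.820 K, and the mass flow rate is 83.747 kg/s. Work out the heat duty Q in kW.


Q = mdot * cp * dT / 1000
Q = 83.747 * 4.4558 * 65.820 / 1000
Q = 24.56138 MW
Convert: 24.56138 MW * 1000.0 = 24561 kW
Q = 24561 kW


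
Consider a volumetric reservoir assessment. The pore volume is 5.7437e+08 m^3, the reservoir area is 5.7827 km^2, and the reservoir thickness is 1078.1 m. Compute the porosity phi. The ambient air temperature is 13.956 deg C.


phi = Vp / (A * 1e6 * hr)
phi = 5.7437e+08 / (5.7827 * 1e6 * 1078.1)
phi = 0.092130


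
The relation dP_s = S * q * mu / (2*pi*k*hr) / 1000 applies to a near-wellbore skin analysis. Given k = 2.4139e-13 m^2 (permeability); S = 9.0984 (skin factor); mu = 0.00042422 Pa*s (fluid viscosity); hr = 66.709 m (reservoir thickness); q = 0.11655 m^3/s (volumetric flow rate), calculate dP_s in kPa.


dP_s = S * q * mu / (2*pi*k*hr) / 1000
dP_s = 9.0984 * 0.11655 * 0.00042422 / (2*pi*2.4139e-13*66.709) / 1000
dP_s = 4446.2 kPa


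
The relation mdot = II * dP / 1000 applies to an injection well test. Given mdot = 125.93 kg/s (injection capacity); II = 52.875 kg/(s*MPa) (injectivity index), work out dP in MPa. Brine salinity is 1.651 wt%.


dP = mdot * 1000 / II
dP = 125.93 * 1000 / 52.875
dP = 2381.655 kPa
Convert: 2381.655 kPa * 0.001 = 2.3817 MPa
dP = 2.3817 MPa


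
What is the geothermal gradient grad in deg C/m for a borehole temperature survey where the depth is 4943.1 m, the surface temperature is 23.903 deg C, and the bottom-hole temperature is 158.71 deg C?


grad = (T_d - T_surf) / d * 1000
grad = (158.71 - 23.903) / 4943.1 * 1000
grad = 27.27175 deg C/km
Convert: 27.27175 deg C/km * 0.001 = 0.027272 deg C/m
grad = 0.027272 deg C/m


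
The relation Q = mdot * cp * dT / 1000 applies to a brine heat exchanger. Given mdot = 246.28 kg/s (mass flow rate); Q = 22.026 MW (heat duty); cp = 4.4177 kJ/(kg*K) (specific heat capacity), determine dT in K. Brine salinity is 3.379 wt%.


dT = Q * 1000 / (mdot * cp)
dT = 22.026 * 1000 / (246.28 * 4.4177)
dT = 20.245 K


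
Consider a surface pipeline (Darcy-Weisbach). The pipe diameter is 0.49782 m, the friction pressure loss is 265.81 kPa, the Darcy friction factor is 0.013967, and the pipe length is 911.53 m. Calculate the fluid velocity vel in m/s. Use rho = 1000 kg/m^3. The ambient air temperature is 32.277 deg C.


vel = sqrt(dP*1000*2*D / (f*L*rho))
vel = sqrt(265.81*1000*2*0.49782 / (0.013967*911.53*1000))
vel = 4.5593 m/s


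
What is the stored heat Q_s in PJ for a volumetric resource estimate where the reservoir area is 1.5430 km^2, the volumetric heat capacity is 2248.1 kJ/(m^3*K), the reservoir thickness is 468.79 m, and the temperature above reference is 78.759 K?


Step 1: Vr = A*1e6*hr = 1.543*1e6*468.79 = 7.233430e+08 m^3
Step 2: Q_s = Vr*rhoc*dT/1e12 = 7.233430e+08*2248.1*78.759/1e12 = 128.07 PJ
Q_s = 128.07 PJ


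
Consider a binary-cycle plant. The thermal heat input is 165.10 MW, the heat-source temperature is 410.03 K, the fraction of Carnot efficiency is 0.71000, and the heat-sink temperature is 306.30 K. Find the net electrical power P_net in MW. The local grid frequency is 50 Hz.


Step 1: eta = (1 - Tc/Th)*f = (1 - 306.3/410.03)*0.71 = 0.1796169
Step 2: P_net = eta * Q_in = 0.1796169 * 165.1 = 29.655 MW
P_net = 29.655 MW


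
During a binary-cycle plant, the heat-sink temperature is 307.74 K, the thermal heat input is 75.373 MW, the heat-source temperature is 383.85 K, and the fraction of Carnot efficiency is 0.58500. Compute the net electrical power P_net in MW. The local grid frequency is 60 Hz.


Step 1: eta = (1 - Tc/Th)*f = (1 - 307.74/383.85)*0.585 = 0.1159941
Step 2: P_net = eta * Q_in = 0.1159941 * 75.373 = 8.7428 MW
P_net = 8.7428 MW


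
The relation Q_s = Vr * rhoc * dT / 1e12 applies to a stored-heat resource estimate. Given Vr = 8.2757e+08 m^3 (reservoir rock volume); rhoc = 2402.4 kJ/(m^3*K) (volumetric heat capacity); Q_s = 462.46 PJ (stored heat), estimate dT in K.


dT = Q_s * 1e12 / (Vr * rhoc)
dT = 462.46 * 1e12 / (8.2757e+08 * 2402.4)
dT = 232.61 K


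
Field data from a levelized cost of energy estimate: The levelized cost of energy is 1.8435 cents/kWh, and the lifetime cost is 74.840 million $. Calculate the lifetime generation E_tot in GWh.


E_tot = C_tot / LCOE * 100
E_tot = 74.840 / 1.8435 * 100
E_tot = 4059.7 GWh


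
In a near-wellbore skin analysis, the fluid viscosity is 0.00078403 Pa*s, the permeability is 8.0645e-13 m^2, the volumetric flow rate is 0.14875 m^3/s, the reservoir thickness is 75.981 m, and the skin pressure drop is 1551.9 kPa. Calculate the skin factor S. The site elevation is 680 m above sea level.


S = dP_s * 1000 * 2*pi*k*hr / (q*mu)
S = 1551.9 * 1000 * 2*pi*8.0645e-13*75.981 / (0.14875*0.00078403)
S = 5.1231


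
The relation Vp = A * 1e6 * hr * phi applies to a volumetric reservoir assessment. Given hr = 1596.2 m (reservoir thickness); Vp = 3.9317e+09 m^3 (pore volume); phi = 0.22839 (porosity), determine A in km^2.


A = Vp / (1e6 * hr * phi)
A = 3.9317e+09 / (1e6 * 1596.2 * 0.22839)
A = 10.785 km^2


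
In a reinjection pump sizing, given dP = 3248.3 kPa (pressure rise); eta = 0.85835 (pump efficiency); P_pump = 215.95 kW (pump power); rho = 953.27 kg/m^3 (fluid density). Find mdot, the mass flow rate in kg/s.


mdot = P_pump * rho * eta / dP
mdot = 215.95 * 953.27 * 0.85835 / 3248.3
mdot = 54.397 kg/s


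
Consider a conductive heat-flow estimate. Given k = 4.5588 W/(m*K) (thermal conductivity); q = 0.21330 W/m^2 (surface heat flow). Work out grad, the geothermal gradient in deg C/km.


grad = q * 1000 / k
grad = 0.21330 * 1000 / 4.5588
grad = 46.789 deg C/km


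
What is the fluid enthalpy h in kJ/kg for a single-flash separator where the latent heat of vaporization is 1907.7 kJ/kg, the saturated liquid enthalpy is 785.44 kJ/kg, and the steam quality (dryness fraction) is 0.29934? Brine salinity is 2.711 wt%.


h = hf + x * hfg
h = 785.44 + 0.29934 * 1907.7
h = 1356.5 kJ/kg


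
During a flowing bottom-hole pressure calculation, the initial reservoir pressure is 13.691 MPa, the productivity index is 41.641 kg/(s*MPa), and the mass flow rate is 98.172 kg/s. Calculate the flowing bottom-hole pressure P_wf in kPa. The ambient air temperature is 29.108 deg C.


P_wf = P_i - mdot / PI
P_wf = 13.691 - 98.172 / 41.641
P_wf = 11.33342 MPa
Convert: 11.33342 MPa * 1000.0 = 11333 kPa
P_wf = 11333 kPa


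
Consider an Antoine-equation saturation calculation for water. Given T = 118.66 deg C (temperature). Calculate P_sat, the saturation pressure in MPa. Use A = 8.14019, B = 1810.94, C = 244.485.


P_sat = 10^(A - B/(C + T)) / 760 * 0.101325
P_sat = 10^(8.14019 - 1810.94/(244.485 + 118.66)) / 760 * 0.101325
P_sat = 0.18979 MPa


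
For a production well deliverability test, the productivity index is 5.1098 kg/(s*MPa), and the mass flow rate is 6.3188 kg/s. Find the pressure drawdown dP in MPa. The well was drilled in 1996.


dP = mdot * 1000 / PI
dP = 6.3188 * 1000 / 5.1098
dP = 1236.604 kPa
Convert: 1236.604 kPa * 0.001 = 1.2366 MPa
dP = 1.2366 MPa


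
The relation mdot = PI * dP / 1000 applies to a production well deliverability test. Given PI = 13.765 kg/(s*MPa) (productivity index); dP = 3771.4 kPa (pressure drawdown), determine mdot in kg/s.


mdot = PI * dP / 1000
mdot = 13.765 * 3771.4 / 1000
mdot = 51.913 kg/s


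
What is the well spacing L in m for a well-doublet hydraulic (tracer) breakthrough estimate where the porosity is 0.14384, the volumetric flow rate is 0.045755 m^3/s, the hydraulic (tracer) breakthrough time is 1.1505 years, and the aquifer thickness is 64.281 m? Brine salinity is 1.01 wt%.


L = sqrt(t_bt*365.25*86400*3*Qv / (pi*hr*phi))
L = sqrt(1.1505*365.25*86400*3*0.045755 / (pi*64.281*0.14384))
L = 414.21 m


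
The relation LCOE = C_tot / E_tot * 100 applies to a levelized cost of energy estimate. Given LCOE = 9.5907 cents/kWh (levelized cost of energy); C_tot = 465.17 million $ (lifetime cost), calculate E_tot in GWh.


E_tot = C_tot / LCOE * 100
E_tot = 465.17 / 9.5907 * 100
E_tot = 4850.2 GWh


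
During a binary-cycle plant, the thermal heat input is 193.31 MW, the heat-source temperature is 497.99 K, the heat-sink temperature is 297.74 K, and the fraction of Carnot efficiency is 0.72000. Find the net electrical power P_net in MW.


Step 1: eta = (1 - Tc/Th)*f = (1 - 297.74/497.99)*0.72 = 0.2895239
Step 2: P_net = eta * Q_in = 0.2895239 * 193.31 = 55.968 MW
P_net = 55.968 MW
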